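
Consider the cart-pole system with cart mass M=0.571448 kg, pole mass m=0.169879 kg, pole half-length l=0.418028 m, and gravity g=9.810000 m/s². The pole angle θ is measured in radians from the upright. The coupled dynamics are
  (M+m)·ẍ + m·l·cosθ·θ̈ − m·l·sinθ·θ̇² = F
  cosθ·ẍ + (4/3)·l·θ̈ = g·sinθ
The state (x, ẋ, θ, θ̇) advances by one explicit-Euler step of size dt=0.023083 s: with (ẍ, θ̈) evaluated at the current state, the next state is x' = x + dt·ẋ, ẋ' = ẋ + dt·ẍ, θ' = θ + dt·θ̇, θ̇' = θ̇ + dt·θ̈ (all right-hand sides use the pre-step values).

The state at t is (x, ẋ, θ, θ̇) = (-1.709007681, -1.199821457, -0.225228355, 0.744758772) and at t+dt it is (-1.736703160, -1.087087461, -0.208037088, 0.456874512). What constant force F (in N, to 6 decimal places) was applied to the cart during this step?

F = 2.766031 N

ẍ = (ẋ'−ẋ)/dt = (-1.087087461−-1.199821457)/0.023083 = 4.883854
θ̈ = (θ̇'−θ̇)/dt = (0.456874512−0.744758772)/0.023083 = -12.471700
sinθ=-0.223329, cosθ=0.974743
F = (M+m)·ẍ + m·l·cosθ·θ̈ − m·l·sinθ·θ̇² = 3.620533 + -0.863298 − -0.008797 = 2.766031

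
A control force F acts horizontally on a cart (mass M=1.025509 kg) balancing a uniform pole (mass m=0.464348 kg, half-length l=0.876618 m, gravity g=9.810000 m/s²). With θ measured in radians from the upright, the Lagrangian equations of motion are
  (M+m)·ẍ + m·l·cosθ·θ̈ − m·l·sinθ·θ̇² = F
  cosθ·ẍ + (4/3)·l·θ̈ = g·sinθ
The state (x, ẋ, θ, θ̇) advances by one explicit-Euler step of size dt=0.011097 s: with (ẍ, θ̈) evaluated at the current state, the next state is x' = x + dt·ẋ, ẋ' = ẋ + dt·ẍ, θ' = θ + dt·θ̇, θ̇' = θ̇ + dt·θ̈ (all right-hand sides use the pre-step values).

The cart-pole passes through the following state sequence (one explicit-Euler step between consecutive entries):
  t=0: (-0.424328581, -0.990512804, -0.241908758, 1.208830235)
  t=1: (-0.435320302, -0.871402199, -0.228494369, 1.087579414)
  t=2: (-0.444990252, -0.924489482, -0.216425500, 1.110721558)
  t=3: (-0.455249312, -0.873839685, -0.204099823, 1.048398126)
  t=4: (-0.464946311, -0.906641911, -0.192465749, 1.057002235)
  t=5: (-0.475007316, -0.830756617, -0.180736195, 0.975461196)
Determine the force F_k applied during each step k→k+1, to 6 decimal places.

F_0 = 11.815831 N
F_1 = -6.191486 N
F_2 = 4.675170 N
F_3 = -4.004204 N
F_4 = 7.339343 N

step 0→1:
  ẍ = (ẋ'−ẋ)/dt = (-0.871402199−-0.990512804)/0.011097 = 10.733586
  θ̈ = (θ̇'−θ̇)/dt = (1.087579414−1.208830235)/0.011097 = -10.926450
  sinθ=-0.239556, cosθ=0.970882
  F = (M+m)·ẍ + m·l·cosθ·θ̈ − m·l·sinθ·θ̇² = 15.991508 + -4.318170 − -0.142493 = 11.815831
step 1→2:
  ẍ = (ẋ'−ẋ)/dt = (-0.924489482−-0.871402199)/0.011097 = -4.783931
  θ̈ = (θ̇'−θ̇)/dt = (1.110721558−1.087579414)/0.011097 = 2.085441
  sinθ=-0.226511, cosθ=0.974009
  F = (M+m)·ẍ + m·l·cosθ·θ̈ − m·l·sinθ·θ̇² = -7.127373 + 0.826827 − -0.109060 = -6.191486
step 2→3:
  ẍ = (ẋ'−ẋ)/dt = (-0.873839685−-0.924489482)/0.011097 = 4.564278
  θ̈ = (θ̇'−θ̇)/dt = (1.048398126−1.110721558)/0.011097 = -5.616242
  sinθ=-0.214740, cosθ=0.976671
  F = (M+m)·ẍ + m·l·cosθ·θ̈ − m·l·sinθ·θ̇² = 6.800122 + -2.232791 − -0.107839 = 4.675170
step 3→4:
  ẍ = (ẋ'−ẋ)/dt = (-0.906641911−-0.873839685)/0.011097 = -2.955954
  θ̈ = (θ̇'−θ̇)/dt = (1.057002235−1.048398126)/0.011097 = 0.775355
  sinθ=-0.202686, cosθ=0.979244
  F = (M+m)·ẍ + m·l·cosθ·θ̈ − m·l·sinθ·θ̇² = -4.403949 + 0.309062 − -0.090684 = -4.004204
step 4→5:
  ẍ = (ẋ'−ẋ)/dt = (-0.830756617−-0.906641911)/0.011097 = 6.838361
  θ̈ = (θ̇'−θ̇)/dt = (0.975461196−1.057002235)/0.011097 = -7.348026
  sinθ=-0.191280, cosθ=0.981536
  F = (M+m)·ẍ + m·l·cosθ·θ̈ − m·l·sinθ·θ̇² = 10.188180 + -2.935828 − -0.086991 = 7.339343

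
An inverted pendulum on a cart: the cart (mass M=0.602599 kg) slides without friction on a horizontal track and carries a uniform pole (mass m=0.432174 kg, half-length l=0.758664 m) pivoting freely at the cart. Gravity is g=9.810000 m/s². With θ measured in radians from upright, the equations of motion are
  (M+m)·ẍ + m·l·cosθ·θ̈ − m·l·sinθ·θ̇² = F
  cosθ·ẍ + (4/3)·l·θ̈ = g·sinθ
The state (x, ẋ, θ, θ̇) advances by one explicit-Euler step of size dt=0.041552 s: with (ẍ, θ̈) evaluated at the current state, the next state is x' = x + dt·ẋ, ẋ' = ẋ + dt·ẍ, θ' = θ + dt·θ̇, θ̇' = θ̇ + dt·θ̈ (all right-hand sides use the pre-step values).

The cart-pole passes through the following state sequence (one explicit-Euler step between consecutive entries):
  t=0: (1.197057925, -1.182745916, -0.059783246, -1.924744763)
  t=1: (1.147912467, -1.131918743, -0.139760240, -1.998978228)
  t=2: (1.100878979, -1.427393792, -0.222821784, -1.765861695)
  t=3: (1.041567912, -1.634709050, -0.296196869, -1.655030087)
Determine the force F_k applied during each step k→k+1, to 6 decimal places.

F_0 = 0.753618 N
F_1 = -5.354208 N
F_2 = -4.083937 N

step 0→1:
  ẍ = (ẋ'−ẋ)/dt = (-1.131918743−-1.182745916)/0.041552 = 1.223218
  θ̈ = (θ̇'−θ̇)/dt = (-1.998978228−-1.924744763)/0.041552 = -1.786520
  sinθ=-0.059748, cosθ=0.998214
  F = (M+m)·ẍ + m·l·cosθ·θ̈ − m·l·sinθ·θ̇² = 1.265753 + -0.584708 − -0.072573 = 0.753618
step 1→2:
  ẍ = (ẋ'−ẋ)/dt = (-1.427393792−-1.131918743)/0.041552 = -7.110971
  θ̈ = (θ̇'−θ̇)/dt = (-1.765861695−-1.998978228)/0.041552 = 5.610236
  sinθ=-0.139306, cosθ=0.990249
  F = (M+m)·ẍ + m·l·cosθ·θ̈ − m·l·sinθ·θ̇² = -7.358240 + 1.821520 − -0.182513 = -5.354208
step 2→3:
  ẍ = (ẋ'−ẋ)/dt = (-1.634709050−-1.427393792)/0.041552 = -4.989297
  θ̈ = (θ̇'−θ̇)/dt = (-1.655030087−-1.765861695)/0.041552 = 2.667299
  sinθ=-0.220983, cosθ=0.975278
  F = (M+m)·ẍ + m·l·cosθ·θ̈ − m·l·sinθ·θ̇² = -5.162790 + 0.852920 − -0.225933 = -4.083937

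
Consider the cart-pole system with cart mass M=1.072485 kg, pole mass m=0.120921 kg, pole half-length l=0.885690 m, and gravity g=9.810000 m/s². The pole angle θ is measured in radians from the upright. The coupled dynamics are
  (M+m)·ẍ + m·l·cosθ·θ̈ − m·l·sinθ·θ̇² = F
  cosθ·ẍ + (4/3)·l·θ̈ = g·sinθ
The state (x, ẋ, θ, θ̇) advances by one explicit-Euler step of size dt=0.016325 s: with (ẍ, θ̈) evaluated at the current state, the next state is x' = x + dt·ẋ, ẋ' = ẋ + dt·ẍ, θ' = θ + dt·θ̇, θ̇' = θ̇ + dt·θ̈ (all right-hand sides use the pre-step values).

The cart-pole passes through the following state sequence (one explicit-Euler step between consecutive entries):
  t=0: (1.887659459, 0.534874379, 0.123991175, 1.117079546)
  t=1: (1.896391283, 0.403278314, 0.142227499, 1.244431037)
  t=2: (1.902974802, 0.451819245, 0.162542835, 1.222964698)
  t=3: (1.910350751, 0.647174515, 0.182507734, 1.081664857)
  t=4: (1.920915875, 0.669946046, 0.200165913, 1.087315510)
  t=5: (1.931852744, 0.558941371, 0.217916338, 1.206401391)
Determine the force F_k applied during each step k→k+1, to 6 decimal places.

F_0 = -8.807529 N
F_1 = 3.385571 N
F_2 = 13.340364 N
F_3 = 1.678379 N
F_4 = -7.374295 N

step 0→1:
  ẍ = (ẋ'−ẋ)/dt = (0.403278314−0.534874379)/0.016325 = -8.061015
  θ̈ = (θ̇'−θ̇)/dt = (1.244431037−1.117079546)/0.016325 = 7.801010
  sinθ=0.123674, cosθ=0.992323
  F = (M+m)·ẍ + m·l·cosθ·θ̈ − m·l·sinθ·θ̇² = -9.620063 + 0.829063 − 0.016528 = -8.807529
step 1→2:
  ẍ = (ẋ'−ẋ)/dt = (0.451819245−0.403278314)/0.016325 = 2.973411
  θ̈ = (θ̇'−θ̇)/dt = (1.222964698−1.244431037)/0.016325 = -1.314937
  sinθ=0.141748, cosθ=0.989903
  F = (M+m)·ẍ + m·l·cosθ·θ̈ − m·l·sinθ·θ̇² = 3.548486 + -0.139406 − 0.023510 = 3.385571
step 2→3:
  ẍ = (ẋ'−ẋ)/dt = (0.647174515−0.451819245)/0.016325 = 11.966632
  θ̈ = (θ̇'−θ̇)/dt = (1.081664857−1.222964698)/0.016325 = -8.655427
  sinθ=0.161828, cosθ=0.986819
  F = (M+m)·ẍ + m·l·cosθ·θ̈ − m·l·sinθ·θ̇² = 14.281051 + -0.914765 − 0.025922 = 13.340364
step 3→4:
  ẍ = (ẋ'−ẋ)/dt = (0.669946046−0.647174515)/0.016325 = 1.394887
  θ̈ = (θ̇'−θ̇)/dt = (1.087315510−1.081664857)/0.016325 = 0.346135
  sinθ=0.181496, cosθ=0.983392
  F = (M+m)·ẍ + m·l·cosθ·θ̈ − m·l·sinθ·θ̇² = 1.664667 + 0.036455 − 0.022742 = 1.678379
step 4→5:
  ẍ = (ẋ'−ẋ)/dt = (0.558941371−0.669946046)/0.016325 = -6.799674
  θ̈ = (θ̇'−θ̇)/dt = (1.206401391−1.087315510)/0.016325 = 7.294694
  sinθ=0.198832, cosθ=0.980034
  F = (M+m)·ẍ + m·l·cosθ·θ̈ − m·l·sinθ·θ̇² = -8.114772 + 0.765652 − 0.025176 = -7.374295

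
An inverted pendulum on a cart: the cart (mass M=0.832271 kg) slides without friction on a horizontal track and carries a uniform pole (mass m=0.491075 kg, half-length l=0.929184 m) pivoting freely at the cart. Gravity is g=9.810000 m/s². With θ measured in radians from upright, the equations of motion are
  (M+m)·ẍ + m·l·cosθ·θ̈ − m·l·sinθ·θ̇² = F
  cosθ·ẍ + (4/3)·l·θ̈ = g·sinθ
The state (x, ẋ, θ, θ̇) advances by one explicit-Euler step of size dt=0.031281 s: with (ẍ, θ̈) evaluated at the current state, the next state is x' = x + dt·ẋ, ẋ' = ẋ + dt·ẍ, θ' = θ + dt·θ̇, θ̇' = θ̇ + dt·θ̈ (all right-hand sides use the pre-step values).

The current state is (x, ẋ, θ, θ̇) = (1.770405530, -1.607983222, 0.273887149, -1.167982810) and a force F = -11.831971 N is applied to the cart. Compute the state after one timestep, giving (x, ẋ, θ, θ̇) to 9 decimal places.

sinθ=0.270475733, cosθ=0.962726793
temp = (F + m·l·θ̇²·sinθ)/(M+m) = (-11.831971 + 0.168364590)/1.323346 = -8.813724007
θ̈ = (g·sinθ − cosθ·temp)/(l·(4/3 − m·cos²θ/(M+m))) = 12.115970008
ẍ = temp − m·l·θ̈·cosθ/(M+m) = -12.835680676
Euler: x'=1.770405530+0.031281·-1.607983222=1.720106207, ẋ'=-1.607983222+0.031281·-12.835680676=-2.009496149
       θ'=0.273887149+0.031281·-1.167982810=0.237351479, θ̇'=-1.167982810+0.031281·12.115970008=-0.788983152

(1.720106207, -2.009496149, 0.237351479, -0.788983152)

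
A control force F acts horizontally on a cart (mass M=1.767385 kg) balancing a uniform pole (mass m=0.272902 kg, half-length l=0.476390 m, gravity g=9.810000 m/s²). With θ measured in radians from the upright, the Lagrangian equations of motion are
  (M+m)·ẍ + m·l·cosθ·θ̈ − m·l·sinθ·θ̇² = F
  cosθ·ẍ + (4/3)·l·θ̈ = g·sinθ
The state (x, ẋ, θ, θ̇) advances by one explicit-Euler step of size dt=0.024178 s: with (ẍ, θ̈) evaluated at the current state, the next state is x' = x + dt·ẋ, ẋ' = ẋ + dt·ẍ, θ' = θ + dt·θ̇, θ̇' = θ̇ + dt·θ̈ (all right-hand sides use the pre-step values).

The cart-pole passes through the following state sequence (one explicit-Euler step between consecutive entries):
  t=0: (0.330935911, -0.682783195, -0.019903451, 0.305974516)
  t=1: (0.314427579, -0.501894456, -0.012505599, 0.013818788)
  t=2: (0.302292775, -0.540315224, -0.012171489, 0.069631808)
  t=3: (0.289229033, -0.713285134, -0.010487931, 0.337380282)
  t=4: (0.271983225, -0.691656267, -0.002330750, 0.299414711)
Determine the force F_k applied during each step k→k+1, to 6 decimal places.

F_0 = 13.694094 N
F_1 = -2.942089 N
F_2 = -13.156641 N
F_3 = 1.621197 N

step 0→1:
  ẍ = (ẋ'−ẋ)/dt = (-0.501894456−-0.682783195)/0.024178 = 7.481543
  θ̈ = (θ̇'−θ̇)/dt = (0.013818788−0.305974516)/0.024178 = -12.083536
  sinθ=-0.019902, cosθ=0.999802
  F = (M+m)·ẍ + m·l·cosθ·θ̈ − m·l·sinθ·θ̇² = 15.264494 + -1.570643 − -0.000242 = 13.694094
step 1→2:
  ẍ = (ẋ'−ẋ)/dt = (-0.540315224−-0.501894456)/0.024178 = -1.589080
  θ̈ = (θ̇'−θ̇)/dt = (0.069631808−0.013818788)/0.024178 = 2.308422
  sinθ=-0.012505, cosθ=0.999922
  F = (M+m)·ẍ + m·l·cosθ·θ̈ − m·l·sinθ·θ̇² = -3.242179 + 0.300089 − -0.000000 = -2.942089
step 2→3:
  ẍ = (ẋ'−ẋ)/dt = (-0.713285134−-0.540315224)/0.024178 = -7.154021
  θ̈ = (θ̇'−θ̇)/dt = (0.337380282−0.069631808)/0.024178 = 11.074054
  sinθ=-0.012171, cosθ=0.999926
  F = (M+m)·ẍ + m·l·cosθ·θ̈ − m·l·sinθ·θ̇² = -14.596255 + 1.439607 − -0.000008 = -13.156641
step 3→4:
  ẍ = (ẋ'−ẋ)/dt = (-0.691656267−-0.713285134)/0.024178 = 0.894568
  θ̈ = (θ̇'−θ̇)/dt = (0.299414711−0.337380282)/0.024178 = -1.570253
  sinθ=-0.010488, cosθ=0.999945
  F = (M+m)·ẍ + m·l·cosθ·θ̈ − m·l·sinθ·θ̇² = 1.825176 + -0.204134 − -0.000155 = 1.621197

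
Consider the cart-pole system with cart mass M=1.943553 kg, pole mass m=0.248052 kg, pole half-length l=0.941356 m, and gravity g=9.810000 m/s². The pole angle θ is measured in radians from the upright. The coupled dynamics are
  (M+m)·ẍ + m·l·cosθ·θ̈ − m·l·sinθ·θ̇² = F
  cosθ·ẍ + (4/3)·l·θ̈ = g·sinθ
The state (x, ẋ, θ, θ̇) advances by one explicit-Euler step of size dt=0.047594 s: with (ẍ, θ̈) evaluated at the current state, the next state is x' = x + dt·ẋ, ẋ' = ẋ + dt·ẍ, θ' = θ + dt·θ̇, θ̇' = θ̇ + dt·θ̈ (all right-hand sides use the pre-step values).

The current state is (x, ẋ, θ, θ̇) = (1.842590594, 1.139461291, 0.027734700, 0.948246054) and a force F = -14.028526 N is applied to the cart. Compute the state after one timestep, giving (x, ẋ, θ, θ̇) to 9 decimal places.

(1.896822115, 0.805512368, 0.072865523, 1.224524171)

sinθ=0.027731144, cosθ=0.999615418
temp = (F + m·l·θ̇²·sinθ)/(M+m) = (-14.028526 + 0.005822460)/2.191605 = -6.398371760
θ̈ = (g·sinθ − cosθ·temp)/(l·(4/3 − m·cos²θ/(M+m))) = 5.804893835
ẍ = temp − m·l·θ̈·cosθ/(M+m) = -7.016618126
Euler: x'=1.842590594+0.047594·1.139461291=1.896822115, ẋ'=1.139461291+0.047594·-7.016618126=0.805512368
       θ'=0.027734700+0.047594·0.948246054=0.072865523, θ̇'=0.948246054+0.047594·5.804893835=1.224524171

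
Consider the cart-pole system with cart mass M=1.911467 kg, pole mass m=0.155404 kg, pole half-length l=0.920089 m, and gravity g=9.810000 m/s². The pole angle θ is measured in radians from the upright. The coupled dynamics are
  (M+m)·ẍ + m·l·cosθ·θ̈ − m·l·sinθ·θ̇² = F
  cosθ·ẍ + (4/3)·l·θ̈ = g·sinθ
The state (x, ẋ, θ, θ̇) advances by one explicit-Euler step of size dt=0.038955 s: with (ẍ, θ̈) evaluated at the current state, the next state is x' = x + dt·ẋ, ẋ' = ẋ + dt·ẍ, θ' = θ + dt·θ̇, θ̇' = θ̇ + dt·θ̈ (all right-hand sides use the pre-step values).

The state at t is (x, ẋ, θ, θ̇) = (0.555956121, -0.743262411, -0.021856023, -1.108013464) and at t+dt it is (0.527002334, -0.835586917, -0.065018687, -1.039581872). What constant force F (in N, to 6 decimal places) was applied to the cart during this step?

ẍ = (ẋ'−ẋ)/dt = (-0.835586917−-0.743262411)/0.038955 = -2.370030
θ̈ = (θ̇'−θ̇)/dt = (-1.039581872−-1.108013464)/0.038955 = 1.756683
sinθ=-0.021854, cosθ=0.999761
F = (M+m)·ẍ + m·l·cosθ·θ̈ − m·l·sinθ·θ̇² = -4.898546 + 0.251120 − -0.003836 = -4.643589

F = -4.643589 N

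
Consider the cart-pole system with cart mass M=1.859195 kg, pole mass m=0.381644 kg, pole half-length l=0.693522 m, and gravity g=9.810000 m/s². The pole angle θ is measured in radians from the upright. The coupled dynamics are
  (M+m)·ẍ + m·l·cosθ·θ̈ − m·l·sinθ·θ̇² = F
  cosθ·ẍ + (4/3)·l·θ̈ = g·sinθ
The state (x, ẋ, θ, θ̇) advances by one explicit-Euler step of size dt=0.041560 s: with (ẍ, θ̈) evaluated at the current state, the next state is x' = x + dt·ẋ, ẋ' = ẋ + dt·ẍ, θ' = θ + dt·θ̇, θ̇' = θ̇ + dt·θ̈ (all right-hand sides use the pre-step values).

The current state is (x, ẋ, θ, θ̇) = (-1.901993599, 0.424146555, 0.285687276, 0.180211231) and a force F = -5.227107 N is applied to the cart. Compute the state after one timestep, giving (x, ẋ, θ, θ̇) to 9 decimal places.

(-1.884366068, 0.298375276, 0.293176855, 0.434966655)

sinθ=0.281816937, cosθ=0.959468193
temp = (F + m·l·θ̇²·sinθ)/(M+m) = (-5.227107 + 0.002422420)/2.240839 = -2.331575173
θ̈ = (g·sinθ − cosθ·temp)/(l·(4/3 − m·cos²θ/(M+m))) = 6.129822524
ẍ = temp − m·l·θ̈·cosθ/(M+m) = -3.026257915
Euler: x'=-1.901993599+0.041560·0.424146555=-1.884366068, ẋ'=0.424146555+0.041560·-3.026257915=0.298375276
       θ'=0.285687276+0.041560·0.180211231=0.293176855, θ̇'=0.180211231+0.041560·6.129822524=0.434966655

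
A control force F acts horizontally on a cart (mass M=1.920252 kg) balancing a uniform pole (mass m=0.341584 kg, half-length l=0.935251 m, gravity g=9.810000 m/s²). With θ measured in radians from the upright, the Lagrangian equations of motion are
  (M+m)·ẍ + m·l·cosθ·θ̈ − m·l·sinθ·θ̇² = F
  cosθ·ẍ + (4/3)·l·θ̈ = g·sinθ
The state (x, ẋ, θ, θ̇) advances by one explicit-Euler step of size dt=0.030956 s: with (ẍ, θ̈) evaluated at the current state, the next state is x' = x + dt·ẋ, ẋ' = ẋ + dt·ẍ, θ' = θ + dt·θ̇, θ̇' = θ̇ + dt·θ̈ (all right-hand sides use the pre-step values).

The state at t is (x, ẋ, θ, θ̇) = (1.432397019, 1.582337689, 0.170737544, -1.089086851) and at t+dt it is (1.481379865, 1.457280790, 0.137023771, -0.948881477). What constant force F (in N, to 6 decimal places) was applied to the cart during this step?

F = -7.775925 N

ẍ = (ẋ'−ẋ)/dt = (1.457280790−1.582337689)/0.030956 = -4.039827
θ̈ = (θ̇'−θ̇)/dt = (-0.948881477−-1.089086851)/0.030956 = 4.529183
sinθ=0.169909, cosθ=0.985460
F = (M+m)·ẍ + m·l·cosθ·θ̈ − m·l·sinθ·θ̇² = -9.137427 + 1.425885 − 0.064382 = -7.775925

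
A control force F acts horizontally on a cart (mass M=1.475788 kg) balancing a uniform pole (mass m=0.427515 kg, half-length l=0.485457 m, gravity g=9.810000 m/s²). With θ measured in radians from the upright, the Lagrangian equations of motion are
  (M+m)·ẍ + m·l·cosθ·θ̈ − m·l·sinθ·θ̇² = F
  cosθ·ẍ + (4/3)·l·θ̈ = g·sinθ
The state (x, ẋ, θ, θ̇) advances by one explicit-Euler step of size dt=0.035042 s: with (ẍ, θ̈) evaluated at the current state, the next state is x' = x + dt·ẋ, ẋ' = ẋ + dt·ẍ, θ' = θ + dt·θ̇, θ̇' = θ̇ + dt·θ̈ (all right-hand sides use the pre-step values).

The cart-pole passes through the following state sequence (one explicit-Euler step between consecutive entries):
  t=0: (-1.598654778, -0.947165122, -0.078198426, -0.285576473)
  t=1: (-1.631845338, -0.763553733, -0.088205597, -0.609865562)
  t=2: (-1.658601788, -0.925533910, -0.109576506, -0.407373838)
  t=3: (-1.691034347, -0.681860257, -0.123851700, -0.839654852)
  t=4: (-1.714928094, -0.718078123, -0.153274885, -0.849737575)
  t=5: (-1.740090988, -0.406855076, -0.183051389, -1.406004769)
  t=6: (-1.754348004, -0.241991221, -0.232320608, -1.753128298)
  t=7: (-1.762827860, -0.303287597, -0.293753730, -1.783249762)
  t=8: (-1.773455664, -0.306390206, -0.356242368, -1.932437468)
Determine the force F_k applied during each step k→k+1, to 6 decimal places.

F_0 = 8.059389 N
F_1 = -7.596521 N
F_2 = 10.694001 N
F_3 = -2.008353 N
F_4 = 13.671000 N
F_5 = 7.007718 N
F_6 = -3.356052 N
F_7 = -0.823156 N

step 0→1:
  ẍ = (ẋ'−ẋ)/dt = (-0.763553733−-0.947165122)/0.035042 = 5.239752
  θ̈ = (θ̇'−θ̇)/dt = (-0.609865562−-0.285576473)/0.035042 = -9.254297
  sinθ=-0.078119, cosθ=0.996944
  F = (M+m)·ẍ + m·l·cosθ·θ̈ − m·l·sinθ·θ̇² = 9.972836 + -1.914769 − -0.001322 = 8.059389
step 1→2:
  ẍ = (ẋ'−ẋ)/dt = (-0.925533910−-0.763553733)/0.035042 = -4.622458
  θ̈ = (θ̇'−θ̇)/dt = (-0.407373838−-0.609865562)/0.035042 = 5.778544
  sinθ=-0.088091, cosθ=0.996112
  F = (M+m)·ẍ + m·l·cosθ·θ̈ − m·l·sinθ·θ̇² = -8.797938 + 1.194617 − -0.006800 = -7.596521
step 2→3:
  ẍ = (ẋ'−ẋ)/dt = (-0.681860257−-0.925533910)/0.035042 = 6.953760
  θ̈ = (θ̇'−θ̇)/dt = (-0.839654852−-0.407373838)/0.035042 = -12.336083
  sinθ=-0.109357, cosθ=0.994002
  F = (M+m)·ẍ + m·l·cosθ·θ̈ − m·l·sinθ·θ̇² = 13.235112 + -2.544877 − -0.003766 = 10.694001
step 3→4:
  ẍ = (ẋ'−ẋ)/dt = (-0.718078123−-0.681860257)/0.035042 = -1.033556
  θ̈ = (θ̇'−θ̇)/dt = (-0.849737575−-0.839654852)/0.035042 = -0.287733
  sinθ=-0.123535, cosθ=0.992340
  F = (M+m)·ẍ + m·l·cosθ·θ̈ − m·l·sinθ·θ̇² = -1.967170 + -0.059259 − -0.018076 = -2.008353
step 4→5:
  ẍ = (ẋ'−ẋ)/dt = (-0.406855076−-0.718078123)/0.035042 = 8.881429
  θ̈ = (θ̇'−θ̇)/dt = (-1.406004769−-0.849737575)/0.035042 = -15.874299
  sinθ=-0.152675, cosθ=0.988276
  F = (M+m)·ẍ + m·l·cosθ·θ̈ − m·l·sinθ·θ̇² = 16.904051 + -3.255930 − -0.022879 = 13.671000
step 5→6:
  ẍ = (ẋ'−ẋ)/dt = (-0.241991221−-0.406855076)/0.035042 = 4.704750
  θ̈ = (θ̇'−θ̇)/dt = (-1.753128298−-1.406004769)/0.035042 = -9.905928
  sinθ=-0.182031, cosθ=0.983293
  F = (M+m)·ẍ + m·l·cosθ·θ̈ − m·l·sinθ·θ̇² = 8.954565 + -2.021530 − -0.074683 = 7.007718
step 6→7:
  ẍ = (ẋ'−ẋ)/dt = (-0.303287597−-0.241991221)/0.035042 = -1.749226
  θ̈ = (θ̇'−θ̇)/dt = (-1.783249762−-1.753128298)/0.035042 = -0.859582
  sinθ=-0.230236, cosθ=0.973135
  F = (M+m)·ẍ + m·l·cosθ·θ̈ − m·l·sinθ·θ̇² = -3.329307 + -0.173605 − -0.146860 = -3.356052
step 7→8:
  ẍ = (ẋ'−ẋ)/dt = (-0.306390206−-0.303287597)/0.035042 = -0.088540
  θ̈ = (θ̇'−θ̇)/dt = (-1.932437468−-1.783249762)/0.035042 = -4.257397
  sinθ=-0.289547, cosθ=0.957164
  F = (M+m)·ẍ + m·l·cosθ·θ̈ − m·l·sinθ·θ̇² = -0.168518 + -0.845732 − -0.191093 = -0.823156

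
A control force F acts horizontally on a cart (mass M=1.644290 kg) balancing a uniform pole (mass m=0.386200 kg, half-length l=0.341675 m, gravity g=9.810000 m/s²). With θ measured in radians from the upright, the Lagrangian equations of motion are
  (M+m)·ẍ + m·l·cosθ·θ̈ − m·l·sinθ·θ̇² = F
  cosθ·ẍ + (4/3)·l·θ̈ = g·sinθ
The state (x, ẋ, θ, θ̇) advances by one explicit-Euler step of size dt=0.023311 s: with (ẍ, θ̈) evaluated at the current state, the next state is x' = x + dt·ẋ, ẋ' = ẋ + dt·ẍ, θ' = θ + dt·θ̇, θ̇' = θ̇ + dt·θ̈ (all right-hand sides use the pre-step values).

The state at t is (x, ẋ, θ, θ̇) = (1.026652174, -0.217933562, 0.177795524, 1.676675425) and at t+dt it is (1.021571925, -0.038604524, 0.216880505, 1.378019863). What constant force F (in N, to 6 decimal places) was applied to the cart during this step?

F = 13.890808 N

ẍ = (ẋ'−ẋ)/dt = (-0.038604524−-0.217933562)/0.023311 = 7.692893
θ̈ = (θ̇'−θ̇)/dt = (1.378019863−1.676675425)/0.023311 = -12.811787
sinθ=0.176860, cosθ=0.984236
F = (M+m)·ẍ + m·l·cosθ·θ̈ − m·l·sinθ·θ̇² = 15.620343 + -1.663928 − 0.065608 = 13.890808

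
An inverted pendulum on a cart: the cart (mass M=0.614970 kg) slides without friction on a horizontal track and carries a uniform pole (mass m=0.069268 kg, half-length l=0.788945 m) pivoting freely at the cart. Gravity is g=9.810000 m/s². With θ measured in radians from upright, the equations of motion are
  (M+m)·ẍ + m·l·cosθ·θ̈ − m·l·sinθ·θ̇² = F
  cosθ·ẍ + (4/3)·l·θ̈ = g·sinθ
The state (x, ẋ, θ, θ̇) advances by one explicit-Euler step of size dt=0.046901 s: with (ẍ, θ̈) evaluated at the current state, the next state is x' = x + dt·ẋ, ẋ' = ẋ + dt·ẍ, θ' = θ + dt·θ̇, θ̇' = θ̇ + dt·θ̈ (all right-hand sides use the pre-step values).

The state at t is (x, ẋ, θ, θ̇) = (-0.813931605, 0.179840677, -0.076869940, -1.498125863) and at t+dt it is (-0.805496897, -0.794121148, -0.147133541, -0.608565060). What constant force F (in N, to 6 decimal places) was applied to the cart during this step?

ẍ = (ẋ'−ẋ)/dt = (-0.794121148−0.179840677)/0.046901 = -20.766334
θ̈ = (θ̇'−θ̇)/dt = (-0.608565060−-1.498125863)/0.046901 = 18.966777
sinθ=-0.076794, cosθ=0.997047
F = (M+m)·ẍ + m·l·cosθ·θ̈ − m·l·sinθ·θ̇² = -14.209115 + 1.033448 − -0.009419 = -13.166248

F = -13.166248 N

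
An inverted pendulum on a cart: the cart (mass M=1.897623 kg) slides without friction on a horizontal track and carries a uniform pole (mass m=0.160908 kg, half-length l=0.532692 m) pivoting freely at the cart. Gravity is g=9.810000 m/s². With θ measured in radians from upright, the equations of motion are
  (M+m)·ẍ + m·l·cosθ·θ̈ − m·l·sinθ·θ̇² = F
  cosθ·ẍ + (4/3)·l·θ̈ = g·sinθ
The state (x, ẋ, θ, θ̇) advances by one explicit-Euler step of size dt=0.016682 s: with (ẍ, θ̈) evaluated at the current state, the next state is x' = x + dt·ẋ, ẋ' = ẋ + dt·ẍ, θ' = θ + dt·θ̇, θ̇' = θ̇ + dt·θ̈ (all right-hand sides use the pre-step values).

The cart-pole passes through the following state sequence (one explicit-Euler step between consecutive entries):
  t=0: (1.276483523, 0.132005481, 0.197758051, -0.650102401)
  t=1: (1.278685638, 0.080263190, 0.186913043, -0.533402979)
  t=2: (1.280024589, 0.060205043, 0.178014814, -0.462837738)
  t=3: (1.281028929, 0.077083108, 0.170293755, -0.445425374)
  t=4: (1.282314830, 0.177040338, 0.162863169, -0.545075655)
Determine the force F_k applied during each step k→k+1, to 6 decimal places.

F_0 = -5.804099 N
F_1 = -2.123415 N
F_2 = 2.167527 N
F_3 = 11.827063 N

step 0→1:
  ẍ = (ẋ'−ẋ)/dt = (0.080263190−0.132005481)/0.016682 = -3.101684
  θ̈ = (θ̇'−θ̇)/dt = (-0.533402979−-0.650102401)/0.016682 = 6.995529
  sinθ=0.196472, cosθ=0.980510
  F = (M+m)·ẍ + m·l·cosθ·θ̈ − m·l·sinθ·θ̇² = -6.384912 + 0.587931 − 0.007117 = -5.804099
step 1→2:
  ẍ = (ẋ'−ẋ)/dt = (0.060205043−0.080263190)/0.016682 = -1.202383
  θ̈ = (θ̇'−θ̇)/dt = (-0.462837738−-0.533402979)/0.016682 = 4.230023
  sinθ=0.185827, cosθ=0.982583
  F = (M+m)·ẍ + m·l·cosθ·θ̈ − m·l·sinθ·θ̇² = -2.475142 + 0.356259 − 0.004532 = -2.123415
step 2→3:
  ẍ = (ẋ'−ẋ)/dt = (0.077083108−0.060205043)/0.016682 = 1.011753
  θ̈ = (θ̇'−θ̇)/dt = (-0.445425374−-0.462837738)/0.016682 = 1.043782
  sinθ=0.177076, cosθ=0.984197
  F = (M+m)·ẍ + m·l·cosθ·θ̈ − m·l·sinθ·θ̇² = 2.082725 + 0.088053 − 0.003251 = 2.167527
step 3→4:
  ẍ = (ẋ'−ẋ)/dt = (0.177040338−0.077083108)/0.016682 = 5.991921
  θ̈ = (θ̇'−θ̇)/dt = (-0.545075655−-0.445425374)/0.016682 = -5.973521
  sinθ=0.169472, cosθ=0.985535
  F = (M+m)·ẍ + m·l·cosθ·θ̈ − m·l·sinθ·θ̇² = 12.334556 + -0.504610 − 0.002882 = 11.827063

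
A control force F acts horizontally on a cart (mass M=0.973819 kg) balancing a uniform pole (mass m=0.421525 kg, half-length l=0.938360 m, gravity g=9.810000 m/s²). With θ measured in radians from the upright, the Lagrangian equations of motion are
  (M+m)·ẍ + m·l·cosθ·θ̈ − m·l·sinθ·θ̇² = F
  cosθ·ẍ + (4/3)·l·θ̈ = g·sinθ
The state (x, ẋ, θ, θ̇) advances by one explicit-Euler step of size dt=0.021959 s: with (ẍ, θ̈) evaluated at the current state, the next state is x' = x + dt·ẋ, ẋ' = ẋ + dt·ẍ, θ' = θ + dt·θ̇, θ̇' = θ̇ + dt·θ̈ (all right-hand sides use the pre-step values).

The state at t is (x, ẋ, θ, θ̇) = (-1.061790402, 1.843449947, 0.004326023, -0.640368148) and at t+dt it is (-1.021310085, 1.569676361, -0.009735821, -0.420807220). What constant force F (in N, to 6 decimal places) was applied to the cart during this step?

ẍ = (ẋ'−ẋ)/dt = (1.569676361−1.843449947)/0.021959 = -12.467489
θ̈ = (θ̇'−θ̇)/dt = (-0.420807220−-0.640368148)/0.021959 = 9.998676
sinθ=0.004326, cosθ=0.999991
F = (M+m)·ẍ + m·l·cosθ·θ̈ − m·l·sinθ·θ̇² = -17.396436 + 3.954861 − 0.000702 = -13.442276

F = -13.442276 N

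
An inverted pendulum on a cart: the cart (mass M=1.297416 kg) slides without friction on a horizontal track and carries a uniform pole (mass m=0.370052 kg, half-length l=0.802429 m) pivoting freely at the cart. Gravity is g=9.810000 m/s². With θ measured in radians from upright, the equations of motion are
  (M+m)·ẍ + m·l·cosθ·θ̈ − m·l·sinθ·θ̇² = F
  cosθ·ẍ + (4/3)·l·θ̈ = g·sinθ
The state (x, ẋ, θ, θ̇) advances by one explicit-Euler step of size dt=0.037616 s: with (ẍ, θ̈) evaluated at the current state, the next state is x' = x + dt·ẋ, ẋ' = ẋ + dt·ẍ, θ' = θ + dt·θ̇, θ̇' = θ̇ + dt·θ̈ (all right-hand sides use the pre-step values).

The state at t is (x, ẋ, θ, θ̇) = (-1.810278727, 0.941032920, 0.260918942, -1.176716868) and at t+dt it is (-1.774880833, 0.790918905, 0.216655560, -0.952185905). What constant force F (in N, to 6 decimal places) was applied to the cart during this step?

F = -5.047970 N

ẍ = (ẋ'−ẋ)/dt = (0.790918905−0.941032920)/0.037616 = -3.990696
θ̈ = (θ̇'−θ̇)/dt = (-0.952185905−-1.176716868)/0.037616 = 5.969028
sinθ=0.257968, cosθ=0.966153
F = (M+m)·ẍ + m·l·cosθ·θ̈ − m·l·sinθ·θ̇² = -6.654358 + 1.712455 − 0.106067 = -5.047970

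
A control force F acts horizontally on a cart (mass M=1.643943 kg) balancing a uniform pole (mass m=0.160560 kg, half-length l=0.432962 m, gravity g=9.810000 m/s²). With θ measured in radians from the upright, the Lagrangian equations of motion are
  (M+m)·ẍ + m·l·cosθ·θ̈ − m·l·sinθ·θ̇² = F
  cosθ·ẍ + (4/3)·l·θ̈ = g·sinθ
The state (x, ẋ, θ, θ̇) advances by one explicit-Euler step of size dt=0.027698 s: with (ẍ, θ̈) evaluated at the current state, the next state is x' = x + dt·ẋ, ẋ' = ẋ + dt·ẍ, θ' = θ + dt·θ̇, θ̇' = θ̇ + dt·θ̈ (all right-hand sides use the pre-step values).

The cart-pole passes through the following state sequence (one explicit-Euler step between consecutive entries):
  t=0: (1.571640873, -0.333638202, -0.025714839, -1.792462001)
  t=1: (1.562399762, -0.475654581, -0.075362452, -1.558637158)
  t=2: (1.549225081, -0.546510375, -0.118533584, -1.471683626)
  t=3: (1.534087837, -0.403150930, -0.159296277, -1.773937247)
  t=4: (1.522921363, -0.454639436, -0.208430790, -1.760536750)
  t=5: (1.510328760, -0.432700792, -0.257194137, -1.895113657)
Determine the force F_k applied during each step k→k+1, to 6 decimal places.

step 0→1:
  ẍ = (ẋ'−ẋ)/dt = (-0.475654581−-0.333638202)/0.027698 = -5.127315
  θ̈ = (θ̇'−θ̇)/dt = (-1.558637158−-1.792462001)/0.027698 = 8.441940
  sinθ=-0.025712, cosθ=0.999669
  F = (M+m)·ẍ + m·l·cosθ·θ̈ − m·l·sinθ·θ̇² = -9.252256 + 0.586659 − -0.005743 = -8.659854
step 1→2:
  ẍ = (ẋ'−ẋ)/dt = (-0.546510375−-0.475654581)/0.027698 = -2.558156
  θ̈ = (θ̇'−θ̇)/dt = (-1.471683626−-1.558637158)/0.027698 = 3.139343
  sinθ=-0.075291, cosθ=0.997162
  F = (M+m)·ẍ + m·l·cosθ·θ̈ − m·l·sinθ·θ̇² = -4.616199 + 0.217616 − -0.012715 = -4.385868
step 2→3:
  ẍ = (ẋ'−ẋ)/dt = (-0.403150930−-0.546510375)/0.027698 = 5.175805
  θ̈ = (θ̇'−θ̇)/dt = (-1.773937247−-1.471683626)/0.027698 = -10.912471
  sinθ=-0.118256, cosθ=0.992983
  F = (M+m)·ẍ + m·l·cosθ·θ̈ − m·l·sinθ·θ̇² = 9.339756 + -0.753272 − -0.017805 = 8.604288
step 3→4:
  ẍ = (ẋ'−ẋ)/dt = (-0.454639436−-0.403150930)/0.027698 = -1.858925
  θ̈ = (θ̇'−θ̇)/dt = (-1.760536750−-1.773937247)/0.027698 = 0.483807
  sinθ=-0.158623, cosθ=0.987339
  F = (M+m)·ẍ + m·l·cosθ·θ̈ − m·l·sinθ·θ̇² = -3.354436 + 0.033207 − -0.034700 = -3.286529
step 4→5:
  ẍ = (ẋ'−ẋ)/dt = (-0.432700792−-0.454639436)/0.027698 = 0.792066
  θ̈ = (θ̇'−θ̇)/dt = (-1.895113657−-1.760536750)/0.027698 = -4.858723
  sinθ=-0.206925, cosθ=0.978357
  F = (M+m)·ẍ + m·l·cosθ·θ̈ − m·l·sinθ·θ̇² = 1.429285 + -0.330451 − -0.044585 = 1.143420

F_0 = -8.659854 N
F_1 = -4.385868 N
F_2 = 8.604288 N
F_3 = -3.286529 N
F_4 = 1.143420 N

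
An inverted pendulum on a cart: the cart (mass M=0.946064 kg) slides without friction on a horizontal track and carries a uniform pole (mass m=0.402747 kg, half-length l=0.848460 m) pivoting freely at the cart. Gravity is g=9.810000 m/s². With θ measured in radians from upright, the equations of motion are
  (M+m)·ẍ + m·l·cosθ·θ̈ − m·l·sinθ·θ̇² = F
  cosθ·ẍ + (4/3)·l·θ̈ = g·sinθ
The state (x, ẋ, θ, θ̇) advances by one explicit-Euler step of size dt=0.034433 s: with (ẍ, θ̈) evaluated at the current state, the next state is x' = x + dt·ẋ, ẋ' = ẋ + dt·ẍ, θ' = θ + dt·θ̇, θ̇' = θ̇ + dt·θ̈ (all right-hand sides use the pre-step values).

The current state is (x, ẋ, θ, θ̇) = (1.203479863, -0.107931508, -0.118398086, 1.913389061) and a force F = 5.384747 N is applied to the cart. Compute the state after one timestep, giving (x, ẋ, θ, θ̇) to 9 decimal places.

(1.199763457, 0.075036008, -0.052514360, 1.717516570)

sinθ=-0.118121660, cosθ=0.992999131
temp = (F + m·l·θ̇²·sinθ)/(M+m) = (5.384747 + -0.147774604)/1.348811 = 3.882658428
θ̈ = (g·sinθ − cosθ·temp)/(l·(4/3 − m·cos²θ/(M+m))) = -5.688510763
ẍ = temp − m·l·θ̈·cosθ/(M+m) = 5.313725668
Euler: x'=1.203479863+0.034433·-0.107931508=1.199763457, ẋ'=-0.107931508+0.034433·5.313725668=0.075036008
       θ'=-0.118398086+0.034433·1.913389061=-0.052514360, θ̇'=1.913389061+0.034433·-5.688510763=1.717516570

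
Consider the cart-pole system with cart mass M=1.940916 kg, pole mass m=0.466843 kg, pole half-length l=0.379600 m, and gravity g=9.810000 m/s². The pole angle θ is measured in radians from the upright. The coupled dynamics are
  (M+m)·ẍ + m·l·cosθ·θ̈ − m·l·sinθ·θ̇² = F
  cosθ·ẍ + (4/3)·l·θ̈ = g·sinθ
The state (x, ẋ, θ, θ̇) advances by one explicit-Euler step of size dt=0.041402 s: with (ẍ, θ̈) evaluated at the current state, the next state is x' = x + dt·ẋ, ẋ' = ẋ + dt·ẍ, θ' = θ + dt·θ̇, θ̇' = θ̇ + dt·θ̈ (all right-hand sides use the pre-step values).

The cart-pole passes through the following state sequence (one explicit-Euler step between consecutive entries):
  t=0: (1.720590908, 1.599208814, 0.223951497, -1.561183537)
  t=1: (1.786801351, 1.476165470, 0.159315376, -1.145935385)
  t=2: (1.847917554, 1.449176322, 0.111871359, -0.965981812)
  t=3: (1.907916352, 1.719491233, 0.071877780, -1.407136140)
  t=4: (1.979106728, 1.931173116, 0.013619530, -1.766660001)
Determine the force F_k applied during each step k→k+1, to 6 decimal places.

F_0 = -5.518578 N
F_1 = -0.845985 N
F_2 = 13.825395 N
F_3 = 10.750390 N

step 0→1:
  ẍ = (ẋ'−ẋ)/dt = (1.476165470−1.599208814)/0.041402 = -2.971918
  θ̈ = (θ̇'−θ̇)/dt = (-1.145935385−-1.561183537)/0.041402 = 10.029664
  sinθ=0.222084, cosθ=0.975027
  F = (M+m)·ẍ + m·l·cosθ·θ̈ − m·l·sinθ·θ̇² = -7.155662 + 1.733007 − 0.095923 = -5.518578
step 1→2:
  ẍ = (ẋ'−ẋ)/dt = (1.449176322−1.476165470)/0.041402 = -0.651880
  θ̈ = (θ̇'−θ̇)/dt = (-0.965981812−-1.145935385)/0.041402 = 4.346495
  sinθ=0.158642, cosθ=0.987336
  F = (M+m)·ẍ + m·l·cosθ·θ̈ − m·l·sinθ·θ̇² = -1.569571 + 0.760504 − 0.036918 = -0.845985
step 2→3:
  ẍ = (ẋ'−ẋ)/dt = (1.719491233−1.449176322)/0.041402 = 6.529030
  θ̈ = (θ̇'−θ̇)/dt = (-1.407136140−-0.965981812)/0.041402 = -10.655387
  sinθ=0.111638, cosθ=0.993749
  F = (M+m)·ẍ + m·l·cosθ·θ̈ − m·l·sinθ·θ̇² = 15.720331 + -1.876476 − 0.018461 = 13.825395
step 3→4:
  ẍ = (ẋ'−ẋ)/dt = (1.931173116−1.719491233)/0.041402 = 5.112842
  θ̈ = (θ̇'−θ̇)/dt = (-1.766660001−-1.407136140)/0.041402 = -8.683732
  sinθ=0.071816, cosθ=0.997418
  F = (M+m)·ẍ + m·l·cosθ·θ̈ − m·l·sinθ·θ̇² = 12.310491 + -1.534902 − 0.025199 = 10.750390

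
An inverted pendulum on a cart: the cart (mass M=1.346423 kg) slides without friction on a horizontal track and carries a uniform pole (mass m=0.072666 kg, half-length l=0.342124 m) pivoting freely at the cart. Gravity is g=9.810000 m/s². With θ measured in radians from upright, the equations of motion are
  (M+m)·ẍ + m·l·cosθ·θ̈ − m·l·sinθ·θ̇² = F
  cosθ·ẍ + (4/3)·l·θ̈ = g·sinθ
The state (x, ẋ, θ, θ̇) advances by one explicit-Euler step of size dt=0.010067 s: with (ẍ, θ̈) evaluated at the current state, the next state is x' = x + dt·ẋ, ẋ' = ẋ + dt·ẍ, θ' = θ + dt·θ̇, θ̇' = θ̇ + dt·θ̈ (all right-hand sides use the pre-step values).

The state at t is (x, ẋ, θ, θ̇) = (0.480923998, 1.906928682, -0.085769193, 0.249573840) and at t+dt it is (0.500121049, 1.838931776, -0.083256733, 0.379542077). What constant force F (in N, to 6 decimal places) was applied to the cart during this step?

F = -9.265232 N

ẍ = (ẋ'−ẋ)/dt = (1.838931776−1.906928682)/0.010067 = -6.754436
θ̈ = (θ̇'−θ̇)/dt = (0.379542077−0.249573840)/0.010067 = 12.910325
sinθ=-0.085664, cosθ=0.996324
F = (M+m)·ẍ + m·l·cosθ·θ̈ − m·l·sinθ·θ̇² = -9.585146 + 0.319781 − -0.000133 = -9.265232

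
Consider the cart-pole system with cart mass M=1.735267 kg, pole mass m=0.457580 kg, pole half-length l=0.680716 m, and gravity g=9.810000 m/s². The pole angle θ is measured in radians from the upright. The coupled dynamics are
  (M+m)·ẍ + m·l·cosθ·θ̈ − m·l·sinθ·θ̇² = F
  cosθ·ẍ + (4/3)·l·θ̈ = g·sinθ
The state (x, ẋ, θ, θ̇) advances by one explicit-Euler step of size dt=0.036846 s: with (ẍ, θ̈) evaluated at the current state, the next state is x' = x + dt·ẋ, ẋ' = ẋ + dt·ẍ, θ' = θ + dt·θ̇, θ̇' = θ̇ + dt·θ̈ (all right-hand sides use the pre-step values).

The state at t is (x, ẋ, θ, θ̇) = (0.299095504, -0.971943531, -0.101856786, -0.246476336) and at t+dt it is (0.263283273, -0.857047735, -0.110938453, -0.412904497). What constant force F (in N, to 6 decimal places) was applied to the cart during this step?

F = 5.440186 N

ẍ = (ẋ'−ẋ)/dt = (-0.857047735−-0.971943531)/0.036846 = 3.118271
θ̈ = (θ̇'−θ̇)/dt = (-0.412904497−-0.246476336)/0.036846 = -4.516858
sinθ=-0.101681, cosθ=0.994817
F = (M+m)·ẍ + m·l·cosθ·θ̈ − m·l·sinθ·θ̇² = 6.837890 + -1.399628 − -0.001924 = 5.440186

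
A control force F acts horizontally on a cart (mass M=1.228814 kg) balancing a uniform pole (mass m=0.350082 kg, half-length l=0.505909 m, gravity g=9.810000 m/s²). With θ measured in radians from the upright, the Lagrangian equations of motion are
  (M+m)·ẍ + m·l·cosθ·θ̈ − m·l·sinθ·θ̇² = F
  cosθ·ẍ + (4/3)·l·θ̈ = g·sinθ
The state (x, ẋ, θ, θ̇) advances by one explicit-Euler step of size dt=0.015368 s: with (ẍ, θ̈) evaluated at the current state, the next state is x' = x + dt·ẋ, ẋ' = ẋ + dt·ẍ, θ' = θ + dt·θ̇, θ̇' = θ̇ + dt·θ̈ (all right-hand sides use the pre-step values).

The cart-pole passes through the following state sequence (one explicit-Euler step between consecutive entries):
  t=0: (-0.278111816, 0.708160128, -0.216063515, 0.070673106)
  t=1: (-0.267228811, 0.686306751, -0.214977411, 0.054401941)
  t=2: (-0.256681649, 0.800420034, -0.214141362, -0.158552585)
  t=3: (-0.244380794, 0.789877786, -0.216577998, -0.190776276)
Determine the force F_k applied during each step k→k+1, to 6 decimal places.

F_0 = -2.428167 N
F_1 = 9.326302 N
F_2 = -1.445038 N

step 0→1:
  ẍ = (ẋ'−ẋ)/dt = (0.686306751−0.708160128)/0.015368 = -1.422005
  θ̈ = (θ̇'−θ̇)/dt = (0.054401941−0.070673106)/0.015368 = -1.058769
  sinθ=-0.214386, cosθ=0.976749
  F = (M+m)·ẍ + m·l·cosθ·θ̈ − m·l·sinθ·θ̇² = -2.245198 + -0.183158 − -0.000190 = -2.428167
step 1→2:
  ẍ = (ẋ'−ẋ)/dt = (0.800420034−0.686306751)/0.015368 = 7.425383
  θ̈ = (θ̇'−θ̇)/dt = (-0.158552585−0.054401941)/0.015368 = -13.857010
  sinθ=-0.213325, cosθ=0.976981
  F = (M+m)·ẍ + m·l·cosθ·θ̈ − m·l·sinθ·θ̇² = 11.723907 + -2.397717 − -0.000112 = 9.326302
step 2→3:
  ẍ = (ẋ'−ẋ)/dt = (0.789877786−0.800420034)/0.015368 = -0.685987
  θ̈ = (θ̇'−θ̇)/dt = (-0.190776276−-0.158552585)/0.015368 = -2.096804
  sinθ=-0.212508, cosθ=0.977159
  F = (M+m)·ẍ + m·l·cosθ·θ̈ − m·l·sinθ·θ̇² = -1.083102 + -0.362882 − -0.000946 = -1.445038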